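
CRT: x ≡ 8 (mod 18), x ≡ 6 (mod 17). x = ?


M = 18*17 = 306
M1 = M/18 = 17, M2 = M/17 = 18
M1^(-1) mod 18 = 17, M2^(-1) mod 17 = 1
x = 8*17*17 + 6*18*1 = 2420
2420 mod 306 = 278
Check: 278 mod 18 = 8 ✓, 278 mod 17 = 6 ✓

x ≡ 278 (mod 306)


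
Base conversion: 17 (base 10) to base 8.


17 (base 10) = 17 (decimal)
17 (decimal) = 21 (base 8)


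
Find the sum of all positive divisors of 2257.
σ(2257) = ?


Divisors of 2257: 1, 37, 61, 2257
Sum = 1 + 37 + 61 + 2257 = 2356

σ(2257) = 2356


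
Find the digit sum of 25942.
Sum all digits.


2 + 5 + 9 + 4 + 2 = 22


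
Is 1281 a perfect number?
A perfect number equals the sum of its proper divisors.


Proper divisors of 1281: 1, 3, 7, 21, 61, 183, 427
Sum = 1 + 3 + 7 + 21 + 61 + 183 + 427 = 703

No, 1281 is not perfect (703 ≠ 1281)


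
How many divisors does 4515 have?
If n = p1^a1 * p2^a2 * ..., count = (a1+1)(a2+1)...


4515 = 3^1 × 5^1 × 7^1 × 43^1
d(4515) = (1+1) × (1+1) × (1+1) × (1+1) = 16

16 divisors


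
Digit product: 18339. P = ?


1 × 8 × 3 × 3 × 9 = 648


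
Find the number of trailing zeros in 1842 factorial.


floor(1842/5) = 368
floor(1842/25) = 73
floor(1842/125) = 14
floor(1842/625) = 2
Total = 457

457 trailing zeros


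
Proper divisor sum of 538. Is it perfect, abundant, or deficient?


Proper divisors: 1, 2, 269
Sum = 1 + 2 + 269 = 272
272 < 538 → deficient

s(538) = 272 (deficient)


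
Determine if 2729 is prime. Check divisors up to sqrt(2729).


Check divisors up to sqrt(2729) = 52.2398
No divisors found.
2729 is prime.

Yes, 2729 is prime


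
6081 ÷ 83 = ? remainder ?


6081 = 83 * 73 + 22
Check: 6059 + 22 = 6081

q = 73, r = 22


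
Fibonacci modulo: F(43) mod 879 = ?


F(k) mod 879 for k=1..43:
1, 1, 2, 3, 5, 8, 13, 21, 34, 55, 89, 144, 233, 377, 610, 108, 718, 826, 665, 612, 398, 131, 529, 660, 310, 91, 401, 492, 14, 506, 520, 147, 667, 814, 602, 537, 260, 797, 178, 96, 274, 370, 644
F(43) mod 879 = 644


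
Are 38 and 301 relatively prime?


Euclidean algorithm:
301 = 7 * 38 + 35
38 = 1 * 35 + 3
35 = 11 * 3 + 2
3 = 1 * 2 + 1
2 = 2 * 1 + 0
GCD(38, 301) = 1

Yes, coprime (GCD = 1)


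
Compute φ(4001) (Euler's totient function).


4001 = 4001
Prime factors: 4001
φ(4001) = 4001 × (1-1/4001)
= 4001 × 4000/4001 = 4000

φ(4001) = 4000


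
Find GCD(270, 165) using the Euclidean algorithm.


270 = 1 * 165 + 105
165 = 1 * 105 + 60
105 = 1 * 60 + 45
60 = 1 * 45 + 15
45 = 3 * 15 + 0
GCD = 15


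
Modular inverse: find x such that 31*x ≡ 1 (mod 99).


Use the extended Euclidean algorithm on (99, 31); each row r = 99*s + 31*t:
r=99, s=1, t=0
r=31, s=0, t=1
q=3: r=6, s=1, t=-3   [99*(1) + 31*(-3) = 6]
q=5: r=1, s=-5, t=16   [99*(-5) + 31*(16) = 1]
q=6: r=0, s=31, t=-99   [99*(31) + 31*(-99) = 0]
GCD = 1 with t = 16, so 31*(16) ≡ 1 (mod 99)
Inverse = 16 mod 99 = 16
Check: 31 * 16 = 496 ≡ 1 (mod 99)

31^(-1) ≡ 16 (mod 99)


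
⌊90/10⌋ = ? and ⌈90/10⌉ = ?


90/10 = 9.0000
floor = 9
ceil = 9

floor = 9, ceil = 9


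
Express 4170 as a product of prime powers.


4170 / 2 = 2085
2085 / 3 = 695
695 / 5 = 139
139 / 139 = 1
4170 = 2 × 3 × 5 × 139


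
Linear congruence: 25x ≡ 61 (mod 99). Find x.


GCD(25, 99) = 1, unique solution
a^(-1) mod 99 = 4
x = 4 * 61 mod 99 = 46

x ≡ 46 (mod 99)


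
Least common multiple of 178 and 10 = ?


GCD(178, 10) = 2
LCM = 178*10/2 = 1780/2 = 890

LCM = 890


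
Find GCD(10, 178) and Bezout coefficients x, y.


Tabular extended Euclidean (each row: r = 10*s + 178*t):
r=10, s=1, t=0
r=178, s=0, t=1
q=0: r=10, s=1, t=0   [10*(1) + 178*(0) = 10]
q=17: r=8, s=-17, t=1   [10*(-17) + 178*(1) = 8]
q=1: r=2, s=18, t=-1   [10*(18) + 178*(-1) = 2]
q=4: r=0, s=-89, t=5   [10*(-89) + 178*(5) = 0]
GCD = 2; from the row with r=2: x=18, y=-1
Check: 10*(18) + 178*(-1) = 180 - 178 = 2

GCD = 2, x = 18, y = -1


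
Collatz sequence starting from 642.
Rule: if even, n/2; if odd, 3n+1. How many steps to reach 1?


642 → 321 → 964 → 482 → 241 → 724 → 362 → 181 → 544 → 272 → 136 → 68 → 34 → 17 → 52 → 26 → 13 → 40 → 20 → 10 → 5 → 16 → 8 → 4 → 2 → 1
Total steps = 25

25 steps


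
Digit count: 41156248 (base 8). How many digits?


41156248 in base 8 = 234777230
Number of digits = 9

9 digits (base 8)


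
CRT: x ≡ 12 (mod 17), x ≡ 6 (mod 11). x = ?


M = 17*11 = 187
M1 = M/17 = 11, M2 = M/11 = 17
M1^(-1) mod 17 = 14, M2^(-1) mod 11 = 2
x = 12*11*14 + 6*17*2 = 2052
2052 mod 187 = 182
Check: 182 mod 17 = 12 ✓, 182 mod 11 = 6 ✓

x ≡ 182 (mod 187)


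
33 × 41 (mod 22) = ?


33 × 41 = 1353
1353 mod 22 = 11


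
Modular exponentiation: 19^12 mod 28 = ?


19^1 mod 28 = 19
19^2 mod 28 = 25
19^3 mod 28 = 27
19^4 mod 28 = 9
19^5 mod 28 = 3
19^6 mod 28 = 1
19^7 mod 28 = 19
19^8 mod 28 = 25
19^9 mod 28 = 27
19^10 mod 28 = 9
19^11 mod 28 = 3
19^12 mod 28 = 1


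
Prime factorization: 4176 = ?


4176 / 2 = 2088
2088 / 2 = 1044
1044 / 2 = 522
522 / 2 = 261
261 / 3 = 87
87 / 3 = 29
29 / 29 = 1
4176 = 2^4 × 3^2 × 29


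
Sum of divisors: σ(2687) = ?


Divisors of 2687: 1, 2687
Sum = 1 + 2687 = 2688

σ(2687) = 2688


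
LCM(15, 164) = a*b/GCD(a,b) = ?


GCD(15, 164) = 1
LCM = 15*164/1 = 2460/1 = 2460

LCM = 2460


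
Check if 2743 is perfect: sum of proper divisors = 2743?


Proper divisors of 2743: 1, 13, 211
Sum = 1 + 13 + 211 = 225

No, 2743 is not perfect (225 ≠ 2743)


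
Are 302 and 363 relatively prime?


Euclidean algorithm:
363 = 1 * 302 + 61
302 = 4 * 61 + 58
61 = 1 * 58 + 3
58 = 19 * 3 + 1
3 = 3 * 1 + 0
GCD(302, 363) = 1

Yes, coprime (GCD = 1)


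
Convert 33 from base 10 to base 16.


33 (base 10) = 33 (decimal)
33 (decimal) = 21 (base 16)


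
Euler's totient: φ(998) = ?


998 = 2 × 499
Prime factors: 2, 499
φ(998) = 998 × (1-1/2) × (1-1/499)
= 998 × 1/2 × 498/499 = 498

φ(998) = 498


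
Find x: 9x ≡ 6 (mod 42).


GCD(9, 42) = 3 divides 6
Divide: 3x ≡ 2 (mod 14)
x ≡ 10 (mod 14)


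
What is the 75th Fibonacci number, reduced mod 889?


F(k) mod 889 for k=1..75:
1, 1, 2, 3, 5, 8, 13, 21, 34, 55, 89, 144, 233, 377, 610, 98, 708, 806, 625, 542, 278, 820, 209, 140, 349, 489, 838, 438, 387, 825, 323, 259, 582, 841, 534, 486, 131, 617, 748, 476, 335, 811, 257, 179, 436, 615, 162, 777, 50, 827, 877, 815, 803, 729, 643, 483, 237, 720, 68, 788, 856, 755, 722, 588, 421, 120, 541, 661, 313, 85, 398, 483, 881, 475, 467
F(75) mod 889 = 467


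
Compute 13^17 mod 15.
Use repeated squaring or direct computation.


13^1 mod 15 = 13
13^2 mod 15 = 4
13^3 mod 15 = 7
13^4 mod 15 = 1
13^5 mod 15 = 13
13^6 mod 15 = 4
13^7 mod 15 = 7
13^8 mod 15 = 1
13^9 mod 15 = 13
13^10 mod 15 = 4
13^11 mod 15 = 7
13^12 mod 15 = 1
13^13 mod 15 = 13
13^14 mod 15 = 4
13^15 mod 15 = 7
13^16 mod 15 = 1
13^17 mod 15 = 13


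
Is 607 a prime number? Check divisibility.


Check divisors up to sqrt(607) = 24.6374
No divisors found.
607 is prime.

Yes, 607 is prime


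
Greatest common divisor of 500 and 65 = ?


500 = 7 * 65 + 45
65 = 1 * 45 + 20
45 = 2 * 20 + 5
20 = 4 * 5 + 0
GCD = 5


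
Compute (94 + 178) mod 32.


94 + 178 = 272
272 mod 32 = 16


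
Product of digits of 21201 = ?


2 × 1 × 2 × 0 × 1 = 0


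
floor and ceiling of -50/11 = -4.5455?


-50/11 = -4.5455
floor = -5
ceil = -4

floor = -5, ceil = -4


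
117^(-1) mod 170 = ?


Use the extended Euclidean algorithm on (170, 117); each row r = 170*s + 117*t:
r=170, s=1, t=0
r=117, s=0, t=1
q=1: r=53, s=1, t=-1   [170*(1) + 117*(-1) = 53]
q=2: r=11, s=-2, t=3   [170*(-2) + 117*(3) = 11]
q=4: r=9, s=9, t=-13   [170*(9) + 117*(-13) = 9]
q=1: r=2, s=-11, t=16   [170*(-11) + 117*(16) = 2]
q=4: r=1, s=53, t=-77   [170*(53) + 117*(-77) = 1]
q=2: r=0, s=-117, t=170   [170*(-117) + 117*(170) = 0]
GCD = 1 with t = -77, so 117*(-77) ≡ 1 (mod 170)
Inverse = -77 mod 170 = 93
Check: 117 * 93 = 10881 ≡ 1 (mod 170)

117^(-1) ≡ 93 (mod 170)


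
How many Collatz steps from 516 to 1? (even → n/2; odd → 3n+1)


516 → 258 → 129 → 388 → 194 → 97 → 292 → 146 → 73 → 220 → 110 → 55 → 166 → 83 → 250 → 125 → 376 → 188 → 94 → 47 → 142 → 71 → 214 → 107 → 322 → 161 → 484 → 242 → 121 → 364 → 182 → 91 → 274 → 137 → 412 → 206 → 103 → 310 → 155 → 466 → 233 → 700 → 350 → 175 → 526 → 263 → 790 → 395 → 1186 → 593 → 1780 → 890 → 445 → 1336 → 668 → 334 → 167 → 502 → 251 → 754 → 377 → 1132 → 566 → 283 → 850 → 425 → 1276 → 638 → 319 → 958 → 479 → 1438 → 719 → 2158 → 1079 → 3238 → 1619 → 4858 → 2429 → 7288 → 3644 → 1822 → 911 → 2734 → 1367 → 4102 → 2051 → 6154 → 3077 → 9232 → 4616 → 2308 → 1154 → 577 → 1732 → 866 → 433 → 1300 → 650 → 325 → 976 → 488 → 244 → 122 → 61 → 184 → 92 → 46 → 23 → 70 → 35 → 106 → 53 → 160 → 80 → 40 → 20 → 10 → 5 → 16 → 8 → 4 → 2 → 1
Total steps = 123

123 steps


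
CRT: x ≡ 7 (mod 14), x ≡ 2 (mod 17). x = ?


M = 14*17 = 238
M1 = M/14 = 17, M2 = M/17 = 14
M1^(-1) mod 14 = 5, M2^(-1) mod 17 = 11
x = 7*17*5 + 2*14*11 = 903
903 mod 238 = 189
Check: 189 mod 14 = 7 ✓, 189 mod 17 = 2 ✓

x ≡ 189 (mod 238)


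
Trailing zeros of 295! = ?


floor(295/5) = 59
floor(295/25) = 11
floor(295/125) = 2
Total = 72

72 trailing zeros


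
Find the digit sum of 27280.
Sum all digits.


2 + 7 + 2 + 8 + 0 = 19


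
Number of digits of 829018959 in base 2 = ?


829018959 in base 2 = 110001011010011101001101001111
Number of digits = 30

30 digits (base 2)


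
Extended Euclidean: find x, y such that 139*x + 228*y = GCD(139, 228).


Tabular extended Euclidean (each row: r = 139*s + 228*t):
r=139, s=1, t=0
r=228, s=0, t=1
q=0: r=139, s=1, t=0   [139*(1) + 228*(0) = 139]
q=1: r=89, s=-1, t=1   [139*(-1) + 228*(1) = 89]
q=1: r=50, s=2, t=-1   [139*(2) + 228*(-1) = 50]
q=1: r=39, s=-3, t=2   [139*(-3) + 228*(2) = 39]
q=1: r=11, s=5, t=-3   [139*(5) + 228*(-3) = 11]
q=3: r=6, s=-18, t=11   [139*(-18) + 228*(11) = 6]
q=1: r=5, s=23, t=-14   [139*(23) + 228*(-14) = 5]
q=1: r=1, s=-41, t=25   [139*(-41) + 228*(25) = 1]
q=5: r=0, s=228, t=-139   [139*(228) + 228*(-139) = 0]
GCD = 1; from the row with r=1: x=-41, y=25
Check: 139*(-41) + 228*(25) = -5699 + 5700 = 1

GCD = 1, x = -41, y = 25


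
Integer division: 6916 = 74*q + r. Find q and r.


6916 = 74 * 93 + 34
Check: 6882 + 34 = 6916

q = 93, r = 34


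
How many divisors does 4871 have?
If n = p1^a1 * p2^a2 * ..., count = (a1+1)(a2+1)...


4871 = 4871^1
d(4871) = (1+1) = 2

2 divisors


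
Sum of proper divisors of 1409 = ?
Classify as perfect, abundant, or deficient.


Proper divisors: 1
Sum = 1 = 1
1 < 1409 → deficient

s(1409) = 1 (deficient)


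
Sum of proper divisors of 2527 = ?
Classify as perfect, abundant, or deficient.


Proper divisors: 1, 7, 19, 133, 361
Sum = 1 + 7 + 19 + 133 + 361 = 521
521 < 2527 → deficient

s(2527) = 521 (deficient)


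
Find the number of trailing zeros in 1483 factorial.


floor(1483/5) = 296
floor(1483/25) = 59
floor(1483/125) = 11
floor(1483/625) = 2
Total = 368

368 trailing zeros


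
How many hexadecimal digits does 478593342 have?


478593342 in base 16 = 1C86C13E
Number of digits = 8

8 digits (base 16)


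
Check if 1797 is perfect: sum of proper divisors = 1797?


Proper divisors of 1797: 1, 3, 599
Sum = 1 + 3 + 599 = 603

No, 1797 is not perfect (603 ≠ 1797)


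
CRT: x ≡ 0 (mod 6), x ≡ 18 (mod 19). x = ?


M = 6*19 = 114
M1 = M/6 = 19, M2 = M/19 = 6
M1^(-1) mod 6 = 1, M2^(-1) mod 19 = 16
x = 0*19*1 + 18*6*16 = 1728
1728 mod 114 = 18
Check: 18 mod 6 = 0 ✓, 18 mod 19 = 18 ✓

x ≡ 18 (mod 114)


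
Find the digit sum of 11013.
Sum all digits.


1 + 1 + 0 + 1 + 3 = 6


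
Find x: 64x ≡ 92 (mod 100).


GCD(64, 100) = 4 divides 92
Divide: 16x ≡ 23 (mod 25)
x ≡ 3 (mod 25)


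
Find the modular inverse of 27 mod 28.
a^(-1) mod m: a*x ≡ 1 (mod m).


Use the extended Euclidean algorithm on (28, 27); each row r = 28*s + 27*t:
r=28, s=1, t=0
r=27, s=0, t=1
q=1: r=1, s=1, t=-1   [28*(1) + 27*(-1) = 1]
q=27: r=0, s=-27, t=28   [28*(-27) + 27*(28) = 0]
GCD = 1 with t = -1, so 27*(-1) ≡ 1 (mod 28)
Inverse = -1 mod 28 = 27
Check: 27 * 27 = 729 ≡ 1 (mod 28)

27^(-1) ≡ 27 (mod 28)


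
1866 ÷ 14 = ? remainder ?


1866 = 14 * 133 + 4
Check: 1862 + 4 = 1866

q = 133, r = 4


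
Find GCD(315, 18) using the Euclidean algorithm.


315 = 17 * 18 + 9
18 = 2 * 9 + 0
GCD = 9


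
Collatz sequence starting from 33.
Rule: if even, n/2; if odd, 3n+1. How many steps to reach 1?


33 → 100 → 50 → 25 → 76 → 38 → 19 → 58 → 29 → 88 → 44 → 22 → 11 → 34 → 17 → 52 → 26 → 13 → 40 → 20 → 10 → 5 → 16 → 8 → 4 → 2 → 1
Total steps = 26

26 steps


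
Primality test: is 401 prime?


Check divisors up to sqrt(401) = 20.0250
No divisors found.
401 is prime.

Yes, 401 is prime


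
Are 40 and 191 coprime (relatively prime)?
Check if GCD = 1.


Euclidean algorithm:
191 = 4 * 40 + 31
40 = 1 * 31 + 9
31 = 3 * 9 + 4
9 = 2 * 4 + 1
4 = 4 * 1 + 0
GCD(40, 191) = 1

Yes, coprime (GCD = 1)


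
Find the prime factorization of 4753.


4753 / 7 = 679
679 / 7 = 97
97 / 97 = 1
4753 = 7^2 × 97


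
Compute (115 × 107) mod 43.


115 × 107 = 12305
12305 mod 43 = 7


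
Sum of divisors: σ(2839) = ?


Divisors of 2839: 1, 17, 167, 2839
Sum = 1 + 17 + 167 + 2839 = 3024

σ(2839) = 3024


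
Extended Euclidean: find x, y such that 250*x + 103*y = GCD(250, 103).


Tabular extended Euclidean (each row: r = 250*s + 103*t):
r=250, s=1, t=0
r=103, s=0, t=1
q=2: r=44, s=1, t=-2   [250*(1) + 103*(-2) = 44]
q=2: r=15, s=-2, t=5   [250*(-2) + 103*(5) = 15]
q=2: r=14, s=5, t=-12   [250*(5) + 103*(-12) = 14]
q=1: r=1, s=-7, t=17   [250*(-7) + 103*(17) = 1]
q=14: r=0, s=103, t=-250   [250*(103) + 103*(-250) = 0]
GCD = 1; from the row with r=1: x=-7, y=17
Check: 250*(-7) + 103*(17) = -1750 + 1751 = 1

GCD = 1, x = -7, y = 17


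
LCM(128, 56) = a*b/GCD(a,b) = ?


GCD(128, 56) = 8
LCM = 128*56/8 = 7168/8 = 896

LCM = 896


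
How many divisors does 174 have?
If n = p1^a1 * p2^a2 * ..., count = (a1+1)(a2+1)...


174 = 2^1 × 3^1 × 29^1
d(174) = (1+1) × (1+1) × (1+1) = 8

8 divisors


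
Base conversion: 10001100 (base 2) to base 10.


10001100 (base 2) = 140 (decimal)
140 (decimal) = 140 (base 10)


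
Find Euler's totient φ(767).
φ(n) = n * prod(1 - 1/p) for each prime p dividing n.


767 = 13 × 59
Prime factors: 13, 59
φ(767) = 767 × (1-1/13) × (1-1/59)
= 767 × 12/13 × 58/59 = 696

φ(767) = 696


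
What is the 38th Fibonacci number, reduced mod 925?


F(k) mod 925 for k=1..38:
1, 1, 2, 3, 5, 8, 13, 21, 34, 55, 89, 144, 233, 377, 610, 62, 672, 734, 481, 290, 771, 136, 907, 118, 100, 218, 318, 536, 854, 465, 394, 859, 328, 262, 590, 852, 517, 444
F(38) mod 925 = 444


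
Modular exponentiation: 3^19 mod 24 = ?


3^1 mod 24 = 3
3^2 mod 24 = 9
3^3 mod 24 = 3
3^4 mod 24 = 9
3^5 mod 24 = 3
3^6 mod 24 = 9
3^7 mod 24 = 3
3^8 mod 24 = 9
3^9 mod 24 = 3
3^10 mod 24 = 9
3^11 mod 24 = 3
3^12 mod 24 = 9
3^13 mod 24 = 3
3^14 mod 24 = 9
3^15 mod 24 = 3
3^16 mod 24 = 9
3^17 mod 24 = 3
3^18 mod 24 = 9
3^19 mod 24 = 3


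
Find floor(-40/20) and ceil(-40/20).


-40/20 = -2.0000
floor = -2
ceil = -2

floor = -2, ceil = -2


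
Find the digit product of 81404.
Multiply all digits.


8 × 1 × 4 × 0 × 4 = 0


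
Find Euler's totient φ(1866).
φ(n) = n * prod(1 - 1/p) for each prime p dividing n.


1866 = 2 × 3 × 311
Prime factors: 2, 3, 311
φ(1866) = 1866 × (1-1/2) × (1-1/3) × (1-1/311)
= 1866 × 1/2 × 2/3 × 310/311 = 620

φ(1866) = 620


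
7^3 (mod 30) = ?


7^1 mod 30 = 7
7^2 mod 30 = 19
7^3 mod 30 = 13


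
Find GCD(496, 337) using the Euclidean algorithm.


496 = 1 * 337 + 159
337 = 2 * 159 + 19
159 = 8 * 19 + 7
19 = 2 * 7 + 5
7 = 1 * 5 + 2
5 = 2 * 2 + 1
2 = 2 * 1 + 0
GCD = 1


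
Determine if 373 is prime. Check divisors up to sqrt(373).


Check divisors up to sqrt(373) = 19.3132
No divisors found.
373 is prime.

Yes, 373 is prime


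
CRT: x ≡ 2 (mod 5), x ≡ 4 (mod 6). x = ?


M = 5*6 = 30
M1 = M/5 = 6, M2 = M/6 = 5
M1^(-1) mod 5 = 1, M2^(-1) mod 6 = 5
x = 2*6*1 + 4*5*5 = 112
112 mod 30 = 22
Check: 22 mod 5 = 2 ✓, 22 mod 6 = 4 ✓

x ≡ 22 (mod 30)


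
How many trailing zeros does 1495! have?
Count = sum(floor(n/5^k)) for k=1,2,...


floor(1495/5) = 299
floor(1495/25) = 59
floor(1495/125) = 11
floor(1495/625) = 2
Total = 371

371 trailing zeros


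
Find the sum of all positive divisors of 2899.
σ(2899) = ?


Divisors of 2899: 1, 13, 223, 2899
Sum = 1 + 13 + 223 + 2899 = 3136

σ(2899) = 3136


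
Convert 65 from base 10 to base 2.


65 (base 10) = 65 (decimal)
65 (decimal) = 1000001 (base 2)


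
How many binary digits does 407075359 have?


407075359 in base 2 = 11000010000110111101000011111
Number of digits = 29

29 digits (base 2)


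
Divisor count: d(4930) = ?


4930 = 2^1 × 5^1 × 17^1 × 29^1
d(4930) = (1+1) × (1+1) × (1+1) × (1+1) = 16

16 divisors


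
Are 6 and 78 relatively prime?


Euclidean algorithm:
78 = 13 * 6 + 0
GCD(6, 78) = 6

No, not coprime (GCD = 6)


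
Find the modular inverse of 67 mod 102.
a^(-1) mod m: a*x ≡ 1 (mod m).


Use the extended Euclidean algorithm on (102, 67); each row r = 102*s + 67*t:
r=102, s=1, t=0
r=67, s=0, t=1
q=1: r=35, s=1, t=-1   [102*(1) + 67*(-1) = 35]
q=1: r=32, s=-1, t=2   [102*(-1) + 67*(2) = 32]
q=1: r=3, s=2, t=-3   [102*(2) + 67*(-3) = 3]
q=10: r=2, s=-21, t=32   [102*(-21) + 67*(32) = 2]
q=1: r=1, s=23, t=-35   [102*(23) + 67*(-35) = 1]
q=2: r=0, s=-67, t=102   [102*(-67) + 67*(102) = 0]
GCD = 1 with t = -35, so 67*(-35) ≡ 1 (mod 102)
Inverse = -35 mod 102 = 67
Check: 67 * 67 = 4489 ≡ 1 (mod 102)

67^(-1) ≡ 67 (mod 102)


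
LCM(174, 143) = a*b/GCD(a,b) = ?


GCD(174, 143) = 1
LCM = 174*143/1 = 24882/1 = 24882

LCM = 24882


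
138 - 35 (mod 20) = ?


138 - 35 = 103
103 mod 20 = 3


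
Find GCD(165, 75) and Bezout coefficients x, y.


Tabular extended Euclidean (each row: r = 165*s + 75*t):
r=165, s=1, t=0
r=75, s=0, t=1
q=2: r=15, s=1, t=-2   [165*(1) + 75*(-2) = 15]
q=5: r=0, s=-5, t=11   [165*(-5) + 75*(11) = 0]
GCD = 15; from the row with r=15: x=1, y=-2
Check: 165*(1) + 75*(-2) = 165 - 150 = 15

GCD = 15, x = 1, y = -2


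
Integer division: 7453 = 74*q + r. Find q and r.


7453 = 74 * 100 + 53
Check: 7400 + 53 = 7453

q = 100, r = 53


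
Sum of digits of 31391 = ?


3 + 1 + 3 + 9 + 1 = 17


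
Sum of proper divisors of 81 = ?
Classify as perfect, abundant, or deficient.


Proper divisors: 1, 3, 9, 27
Sum = 1 + 3 + 9 + 27 = 40
40 < 81 → deficient

s(81) = 40 (deficient)


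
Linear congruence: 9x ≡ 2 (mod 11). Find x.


GCD(9, 11) = 1, unique solution
a^(-1) mod 11 = 5
x = 5 * 2 mod 11 = 10

x ≡ 10 (mod 11)


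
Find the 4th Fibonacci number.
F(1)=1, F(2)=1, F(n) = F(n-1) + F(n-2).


Sequence: 1, 1, 2, 3
F(4) = 3


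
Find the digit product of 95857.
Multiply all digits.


9 × 5 × 8 × 5 × 7 = 12600


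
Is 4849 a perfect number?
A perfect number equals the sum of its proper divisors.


Proper divisors of 4849: 1, 13, 373
Sum = 1 + 13 + 373 = 387

No, 4849 is not perfect (387 ≠ 4849)


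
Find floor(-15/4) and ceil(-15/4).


-15/4 = -3.7500
floor = -4
ceil = -3

floor = -4, ceil = -3


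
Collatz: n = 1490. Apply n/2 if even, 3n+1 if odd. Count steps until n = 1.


1490 → 745 → 2236 → 1118 → 559 → 1678 → 839 → 2518 → 1259 → 3778 → 1889 → 5668 → 2834 → 1417 → 4252 → 2126 → 1063 → 3190 → 1595 → 4786 → 2393 → 7180 → 3590 → 1795 → 5386 → 2693 → 8080 → 4040 → 2020 → 1010 → 505 → 1516 → 758 → 379 → 1138 → 569 → 1708 → 854 → 427 → 1282 → 641 → 1924 → 962 → 481 → 1444 → 722 → 361 → 1084 → 542 → 271 → 814 → 407 → 1222 → 611 → 1834 → 917 → 2752 → 1376 → 688 → 344 → 172 → 86 → 43 → 130 → 65 → 196 → 98 → 49 → 148 → 74 → 37 → 112 → 56 → 28 → 14 → 7 → 22 → 11 → 34 → 17 → 52 → 26 → 13 → 40 → 20 → 10 → 5 → 16 → 8 → 4 → 2 → 1
Total steps = 91

91 steps


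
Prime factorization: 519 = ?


519 / 3 = 173
173 / 173 = 1
519 = 3 × 173


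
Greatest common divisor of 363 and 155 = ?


363 = 2 * 155 + 53
155 = 2 * 53 + 49
53 = 1 * 49 + 4
49 = 12 * 4 + 1
4 = 4 * 1 + 0
GCD = 1


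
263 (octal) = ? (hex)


263 (base 8) = 179 (decimal)
179 (decimal) = B3 (base 16)


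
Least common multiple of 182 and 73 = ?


GCD(182, 73) = 1
LCM = 182*73/1 = 13286/1 = 13286

LCM = 13286


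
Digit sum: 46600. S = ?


4 + 6 + 6 + 0 + 0 = 16


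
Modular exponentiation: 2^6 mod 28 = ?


2^1 mod 28 = 2
2^2 mod 28 = 4
2^3 mod 28 = 8
2^4 mod 28 = 16
2^5 mod 28 = 4
2^6 mod 28 = 8


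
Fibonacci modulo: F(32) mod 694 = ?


F(k) mod 694 for k=1..32:
1, 1, 2, 3, 5, 8, 13, 21, 34, 55, 89, 144, 233, 377, 610, 293, 209, 502, 17, 519, 536, 361, 203, 564, 73, 637, 16, 653, 669, 628, 603, 537
F(32) mod 694 = 537


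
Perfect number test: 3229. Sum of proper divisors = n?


Proper divisors of 3229: 1
Sum = 1 = 1

No, 3229 is not perfect (1 ≠ 3229)


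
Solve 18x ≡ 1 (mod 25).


GCD(18, 25) = 1, unique solution
a^(-1) mod 25 = 7
x = 7 * 1 mod 25 = 7

x ≡ 7 (mod 25)


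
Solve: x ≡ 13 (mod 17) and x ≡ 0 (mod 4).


M = 17*4 = 68
M1 = M/17 = 4, M2 = M/4 = 17
M1^(-1) mod 17 = 13, M2^(-1) mod 4 = 1
x = 13*4*13 + 0*17*1 = 676
676 mod 68 = 64
Check: 64 mod 17 = 13 ✓, 64 mod 4 = 0 ✓

x ≡ 64 (mod 68)


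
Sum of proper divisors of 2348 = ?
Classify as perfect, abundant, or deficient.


Proper divisors: 1, 2, 4, 587, 1174
Sum = 1 + 2 + 4 + 587 + 1174 = 1768
1768 < 2348 → deficient

s(2348) = 1768 (deficient)


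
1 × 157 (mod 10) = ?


1 × 157 = 157
157 mod 10 = 7


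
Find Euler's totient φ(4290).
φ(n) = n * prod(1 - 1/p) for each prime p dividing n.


4290 = 2 × 3 × 5 × 11 × 13
Prime factors: 2, 3, 5, 11, 13
φ(4290) = 4290 × (1-1/2) × (1-1/3) × (1-1/5) × (1-1/11) × (1-1/13)
= 4290 × 1/2 × 2/3 × 4/5 × 10/11 × 12/13 = 960

φ(4290) = 960


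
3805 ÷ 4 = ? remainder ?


3805 = 4 * 951 + 1
Check: 3804 + 1 = 3805

q = 951, r = 1


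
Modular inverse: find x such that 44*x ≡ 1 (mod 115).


Use the extended Euclidean algorithm on (115, 44); each row r = 115*s + 44*t:
r=115, s=1, t=0
r=44, s=0, t=1
q=2: r=27, s=1, t=-2   [115*(1) + 44*(-2) = 27]
q=1: r=17, s=-1, t=3   [115*(-1) + 44*(3) = 17]
q=1: r=10, s=2, t=-5   [115*(2) + 44*(-5) = 10]
q=1: r=7, s=-3, t=8   [115*(-3) + 44*(8) = 7]
q=1: r=3, s=5, t=-13   [115*(5) + 44*(-13) = 3]
q=2: r=1, s=-13, t=34   [115*(-13) + 44*(34) = 1]
q=3: r=0, s=44, t=-115   [115*(44) + 44*(-115) = 0]
GCD = 1 with t = 34, so 44*(34) ≡ 1 (mod 115)
Inverse = 34 mod 115 = 34
Check: 44 * 34 = 1496 ≡ 1 (mod 115)

44^(-1) ≡ 34 (mod 115)


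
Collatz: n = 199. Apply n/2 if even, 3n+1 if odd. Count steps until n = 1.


199 → 598 → 299 → 898 → 449 → 1348 → 674 → 337 → 1012 → 506 → 253 → 760 → 380 → 190 → 95 → 286 → 143 → 430 → 215 → 646 → 323 → 970 → 485 → 1456 → 728 → 364 → 182 → 91 → 274 → 137 → 412 → 206 → 103 → 310 → 155 → 466 → 233 → 700 → 350 → 175 → 526 → 263 → 790 → 395 → 1186 → 593 → 1780 → 890 → 445 → 1336 → 668 → 334 → 167 → 502 → 251 → 754 → 377 → 1132 → 566 → 283 → 850 → 425 → 1276 → 638 → 319 → 958 → 479 → 1438 → 719 → 2158 → 1079 → 3238 → 1619 → 4858 → 2429 → 7288 → 3644 → 1822 → 911 → 2734 → 1367 → 4102 → 2051 → 6154 → 3077 → 9232 → 4616 → 2308 → 1154 → 577 → 1732 → 866 → 433 → 1300 → 650 → 325 → 976 → 488 → 244 → 122 → 61 → 184 → 92 → 46 → 23 → 70 → 35 → 106 → 53 → 160 → 80 → 40 → 20 → 10 → 5 → 16 → 8 → 4 → 2 → 1
Total steps = 119

119 steps


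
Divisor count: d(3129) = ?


3129 = 3^1 × 7^1 × 149^1
d(3129) = (1+1) × (1+1) × (1+1) = 8

8 divisors


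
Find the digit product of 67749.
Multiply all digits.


6 × 7 × 7 × 4 × 9 = 10584


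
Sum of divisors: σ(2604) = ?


Divisors of 2604: 1, 2, 3, 4, 6, 7, 12, 14, 21, 28, 31, 42, 62, 84, 93, 124, 186, 217, 372, 434, 651, 868, 1302, 2604
Sum = 1 + 2 + 3 + 4 + 6 + 7 + 12 + 14 + 21 + 28 + 31 + 42 + 62 + 84 + 93 + 124 + 186 + 217 + 372 + 434 + 651 + 868 + 1302 + 2604 = 7168

σ(2604) = 7168


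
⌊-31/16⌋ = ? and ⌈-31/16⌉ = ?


-31/16 = -1.9375
floor = -2
ceil = -1

floor = -2, ceil = -1


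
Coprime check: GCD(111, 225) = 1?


Euclidean algorithm:
225 = 2 * 111 + 3
111 = 37 * 3 + 0
GCD(111, 225) = 3

No, not coprime (GCD = 3)


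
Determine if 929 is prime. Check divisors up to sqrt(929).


Check divisors up to sqrt(929) = 30.4795
No divisors found.
929 is prime.

Yes, 929 is prime


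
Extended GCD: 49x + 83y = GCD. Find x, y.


Tabular extended Euclidean (each row: r = 49*s + 83*t):
r=49, s=1, t=0
r=83, s=0, t=1
q=0: r=49, s=1, t=0   [49*(1) + 83*(0) = 49]
q=1: r=34, s=-1, t=1   [49*(-1) + 83*(1) = 34]
q=1: r=15, s=2, t=-1   [49*(2) + 83*(-1) = 15]
q=2: r=4, s=-5, t=3   [49*(-5) + 83*(3) = 4]
q=3: r=3, s=17, t=-10   [49*(17) + 83*(-10) = 3]
q=1: r=1, s=-22, t=13   [49*(-22) + 83*(13) = 1]
q=3: r=0, s=83, t=-49   [49*(83) + 83*(-49) = 0]
GCD = 1; from the row with r=1: x=-22, y=13
Check: 49*(-22) + 83*(13) = -1078 + 1079 = 1

GCD = 1, x = -22, y = 13


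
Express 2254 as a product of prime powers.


2254 / 2 = 1127
1127 / 7 = 161
161 / 7 = 23
23 / 23 = 1
2254 = 2 × 7^2 × 23


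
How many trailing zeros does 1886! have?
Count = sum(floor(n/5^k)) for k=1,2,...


floor(1886/5) = 377
floor(1886/25) = 75
floor(1886/125) = 15
floor(1886/625) = 3
Total = 470

470 trailing zeros


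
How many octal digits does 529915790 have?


529915790 in base 8 = 3745357616
Number of digits = 10

10 digits (base 8)


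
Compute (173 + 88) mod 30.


173 + 88 = 261
261 mod 30 = 21


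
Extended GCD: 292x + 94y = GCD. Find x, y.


Tabular extended Euclidean (each row: r = 292*s + 94*t):
r=292, s=1, t=0
r=94, s=0, t=1
q=3: r=10, s=1, t=-3   [292*(1) + 94*(-3) = 10]
q=9: r=4, s=-9, t=28   [292*(-9) + 94*(28) = 4]
q=2: r=2, s=19, t=-59   [292*(19) + 94*(-59) = 2]
q=2: r=0, s=-47, t=146   [292*(-47) + 94*(146) = 0]
GCD = 2; from the row with r=2: x=19, y=-59
Check: 292*(19) + 94*(-59) = 5548 - 5546 = 2

GCD = 2, x = 19, y = -59


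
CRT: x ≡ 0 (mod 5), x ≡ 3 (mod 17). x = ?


M = 5*17 = 85
M1 = M/5 = 17, M2 = M/17 = 5
M1^(-1) mod 5 = 3, M2^(-1) mod 17 = 7
x = 0*17*3 + 3*5*7 = 105
105 mod 85 = 20
Check: 20 mod 5 = 0 ✓, 20 mod 17 = 3 ✓

x ≡ 20 (mod 85)


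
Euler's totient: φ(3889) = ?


3889 = 3889
Prime factors: 3889
φ(3889) = 3889 × (1-1/3889)
= 3889 × 3888/3889 = 3888

φ(3889) = 3888


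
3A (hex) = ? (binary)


3A (base 16) = 58 (decimal)
58 (decimal) = 111010 (base 2)


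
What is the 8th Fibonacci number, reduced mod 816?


F(k) mod 816 for k=1..8:
1, 1, 2, 3, 5, 8, 13, 21
F(8) mod 816 = 21


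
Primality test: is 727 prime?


Check divisors up to sqrt(727) = 26.9629
No divisors found.
727 is prime.

Yes, 727 is prime


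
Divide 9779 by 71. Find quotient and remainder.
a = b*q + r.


9779 = 71 * 137 + 52
Check: 9727 + 52 = 9779

q = 137, r = 52


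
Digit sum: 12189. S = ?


1 + 2 + 1 + 8 + 9 = 21


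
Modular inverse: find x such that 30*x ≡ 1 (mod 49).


Use the extended Euclidean algorithm on (49, 30); each row r = 49*s + 30*t:
r=49, s=1, t=0
r=30, s=0, t=1
q=1: r=19, s=1, t=-1   [49*(1) + 30*(-1) = 19]
q=1: r=11, s=-1, t=2   [49*(-1) + 30*(2) = 11]
q=1: r=8, s=2, t=-3   [49*(2) + 30*(-3) = 8]
q=1: r=3, s=-3, t=5   [49*(-3) + 30*(5) = 3]
q=2: r=2, s=8, t=-13   [49*(8) + 30*(-13) = 2]
q=1: r=1, s=-11, t=18   [49*(-11) + 30*(18) = 1]
q=2: r=0, s=30, t=-49   [49*(30) + 30*(-49) = 0]
GCD = 1 with t = 18, so 30*(18) ≡ 1 (mod 49)
Inverse = 18 mod 49 = 18
Check: 30 * 18 = 540 ≡ 1 (mod 49)

30^(-1) ≡ 18 (mod 49)


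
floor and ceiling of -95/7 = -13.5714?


-95/7 = -13.5714
floor = -14
ceil = -13

floor = -14, ceil = -13


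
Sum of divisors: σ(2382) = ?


Divisors of 2382: 1, 2, 3, 6, 397, 794, 1191, 2382
Sum = 1 + 2 + 3 + 6 + 397 + 794 + 1191 + 2382 = 4776

σ(2382) = 4776


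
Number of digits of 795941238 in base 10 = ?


795941238 has 9 digits in base 10
floor(log10(795941238)) + 1 = floor(8.9009) + 1 = 9

9 digits (base 10)


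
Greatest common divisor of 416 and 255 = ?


416 = 1 * 255 + 161
255 = 1 * 161 + 94
161 = 1 * 94 + 67
94 = 1 * 67 + 27
67 = 2 * 27 + 13
27 = 2 * 13 + 1
13 = 13 * 1 + 0
GCD = 1


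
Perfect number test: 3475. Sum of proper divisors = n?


Proper divisors of 3475: 1, 5, 25, 139, 695
Sum = 1 + 5 + 25 + 139 + 695 = 865

No, 3475 is not perfect (865 ≠ 3475)


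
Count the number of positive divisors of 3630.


3630 = 2^1 × 3^1 × 5^1 × 11^2
d(3630) = (1+1) × (1+1) × (1+1) × (2+1) = 24

24 divisors


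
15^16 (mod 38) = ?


15^1 mod 38 = 15
15^2 mod 38 = 35
15^3 mod 38 = 31
15^4 mod 38 = 9
15^5 mod 38 = 21
15^6 mod 38 = 11
15^7 mod 38 = 13
15^8 mod 38 = 5
15^9 mod 38 = 37
15^10 mod 38 = 23
15^11 mod 38 = 3
15^12 mod 38 = 7
15^13 mod 38 = 29
15^14 mod 38 = 17
15^15 mod 38 = 27
15^16 mod 38 = 25


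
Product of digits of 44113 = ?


4 × 4 × 1 × 1 × 3 = 48


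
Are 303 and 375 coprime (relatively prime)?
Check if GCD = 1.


Euclidean algorithm:
375 = 1 * 303 + 72
303 = 4 * 72 + 15
72 = 4 * 15 + 12
15 = 1 * 12 + 3
12 = 4 * 3 + 0
GCD(303, 375) = 3

No, not coprime (GCD = 3)


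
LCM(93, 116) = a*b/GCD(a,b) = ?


GCD(93, 116) = 1
LCM = 93*116/1 = 10788/1 = 10788

LCM = 10788


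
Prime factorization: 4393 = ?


4393 / 23 = 191
191 / 191 = 1
4393 = 23 × 191


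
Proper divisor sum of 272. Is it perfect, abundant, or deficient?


Proper divisors: 1, 2, 4, 8, 16, 17, 34, 68, 136
Sum = 1 + 2 + 4 + 8 + 16 + 17 + 34 + 68 + 136 = 286
286 > 272 → abundant

s(272) = 286 (abundant)


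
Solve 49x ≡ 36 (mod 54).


GCD(49, 54) = 1, unique solution
a^(-1) mod 54 = 43
x = 43 * 36 mod 54 = 36

x ≡ 36 (mod 54)


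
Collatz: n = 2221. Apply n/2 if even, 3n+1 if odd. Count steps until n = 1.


2221 → 6664 → 3332 → 1666 → 833 → 2500 → 1250 → 625 → 1876 → 938 → 469 → 1408 → 704 → 352 → 176 → 88 → 44 → 22 → 11 → 34 → 17 → 52 → 26 → 13 → 40 → 20 → 10 → 5 → 16 → 8 → 4 → 2 → 1
Total steps = 32

32 steps


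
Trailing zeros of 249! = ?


floor(249/5) = 49
floor(249/25) = 9
floor(249/125) = 1
Total = 59

59 trailing zeros


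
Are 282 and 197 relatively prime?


Euclidean algorithm:
282 = 1 * 197 + 85
197 = 2 * 85 + 27
85 = 3 * 27 + 4
27 = 6 * 4 + 3
4 = 1 * 3 + 1
3 = 3 * 1 + 0
GCD(282, 197) = 1

Yes, coprime (GCD = 1)


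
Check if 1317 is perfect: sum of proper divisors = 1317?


Proper divisors of 1317: 1, 3, 439
Sum = 1 + 3 + 439 = 443

No, 1317 is not perfect (443 ≠ 1317)


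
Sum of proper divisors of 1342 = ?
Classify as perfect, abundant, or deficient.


Proper divisors: 1, 2, 11, 22, 61, 122, 671
Sum = 1 + 2 + 11 + 22 + 61 + 122 + 671 = 890
890 < 1342 → deficient

s(1342) = 890 (deficient)


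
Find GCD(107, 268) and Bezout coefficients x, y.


Tabular extended Euclidean (each row: r = 107*s + 268*t):
r=107, s=1, t=0
r=268, s=0, t=1
q=0: r=107, s=1, t=0   [107*(1) + 268*(0) = 107]
q=2: r=54, s=-2, t=1   [107*(-2) + 268*(1) = 54]
q=1: r=53, s=3, t=-1   [107*(3) + 268*(-1) = 53]
q=1: r=1, s=-5, t=2   [107*(-5) + 268*(2) = 1]
q=53: r=0, s=268, t=-107   [107*(268) + 268*(-107) = 0]
GCD = 1; from the row with r=1: x=-5, y=2
Check: 107*(-5) + 268*(2) = -535 + 536 = 1

GCD = 1, x = -5, y = 2


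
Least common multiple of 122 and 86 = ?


GCD(122, 86) = 2
LCM = 122*86/2 = 10492/2 = 5246

LCM = 5246


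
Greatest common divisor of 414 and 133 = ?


414 = 3 * 133 + 15
133 = 8 * 15 + 13
15 = 1 * 13 + 2
13 = 6 * 2 + 1
2 = 2 * 1 + 0
GCD = 1


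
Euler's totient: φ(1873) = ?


1873 = 1873
Prime factors: 1873
φ(1873) = 1873 × (1-1/1873)
= 1873 × 1872/1873 = 1872

φ(1873) = 1872


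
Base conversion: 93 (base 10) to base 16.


93 (base 10) = 93 (decimal)
93 (decimal) = 5D (base 16)


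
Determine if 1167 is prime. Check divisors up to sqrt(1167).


1167 / 3 = 389 (exact division)
1167 is NOT prime.

No, 1167 is not prime


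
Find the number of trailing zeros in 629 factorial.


floor(629/5) = 125
floor(629/25) = 25
floor(629/125) = 5
floor(629/625) = 1
Total = 156

156 trailing zeros


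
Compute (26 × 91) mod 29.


26 × 91 = 2366
2366 mod 29 = 17


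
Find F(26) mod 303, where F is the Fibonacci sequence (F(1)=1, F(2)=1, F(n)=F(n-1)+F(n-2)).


F(k) mod 303 for k=1..26:
1, 1, 2, 3, 5, 8, 13, 21, 34, 55, 89, 144, 233, 74, 4, 78, 82, 160, 242, 99, 38, 137, 175, 9, 184, 193
F(26) mod 303 = 193


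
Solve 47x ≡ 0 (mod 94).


GCD(47, 94) = 47 divides 0
Divide: 1x ≡ 0 (mod 2)
x ≡ 0 (mod 2)


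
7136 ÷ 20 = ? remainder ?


7136 = 20 * 356 + 16
Check: 7120 + 16 = 7136

q = 356, r = 16


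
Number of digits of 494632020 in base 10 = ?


494632020 has 9 digits in base 10
floor(log10(494632020)) + 1 = floor(8.6943) + 1 = 9

9 digits (base 10)


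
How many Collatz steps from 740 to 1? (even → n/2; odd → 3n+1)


740 → 370 → 185 → 556 → 278 → 139 → 418 → 209 → 628 → 314 → 157 → 472 → 236 → 118 → 59 → 178 → 89 → 268 → 134 → 67 → 202 → 101 → 304 → 152 → 76 → 38 → 19 → 58 → 29 → 88 → 44 → 22 → 11 → 34 → 17 → 52 → 26 → 13 → 40 → 20 → 10 → 5 → 16 → 8 → 4 → 2 → 1
Total steps = 46

46 steps


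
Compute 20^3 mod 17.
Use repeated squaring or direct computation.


20^1 mod 17 = 3
20^2 mod 17 = 9
20^3 mod 17 = 10


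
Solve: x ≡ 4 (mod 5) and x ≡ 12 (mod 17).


M = 5*17 = 85
M1 = M/5 = 17, M2 = M/17 = 5
M1^(-1) mod 5 = 3, M2^(-1) mod 17 = 7
x = 4*17*3 + 12*5*7 = 624
624 mod 85 = 29
Check: 29 mod 5 = 4 ✓, 29 mod 17 = 12 ✓

x ≡ 29 (mod 85)


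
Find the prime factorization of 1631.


1631 / 7 = 233
233 / 233 = 1
1631 = 7 × 233


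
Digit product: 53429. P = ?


5 × 3 × 4 × 2 × 9 = 1080


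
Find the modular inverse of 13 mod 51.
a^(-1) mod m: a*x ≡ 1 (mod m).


Use the extended Euclidean algorithm on (51, 13); each row r = 51*s + 13*t:
r=51, s=1, t=0
r=13, s=0, t=1
q=3: r=12, s=1, t=-3   [51*(1) + 13*(-3) = 12]
q=1: r=1, s=-1, t=4   [51*(-1) + 13*(4) = 1]
q=12: r=0, s=13, t=-51   [51*(13) + 13*(-51) = 0]
GCD = 1 with t = 4, so 13*(4) ≡ 1 (mod 51)
Inverse = 4 mod 51 = 4
Check: 13 * 4 = 52 ≡ 1 (mod 51)

13^(-1) ≡ 4 (mod 51)


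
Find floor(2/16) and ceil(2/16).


2/16 = 0.1250
floor = 0
ceil = 1

floor = 0, ceil = 1


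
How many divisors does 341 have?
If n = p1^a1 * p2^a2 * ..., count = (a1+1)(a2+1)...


341 = 11^1 × 31^1
d(341) = (1+1) × (1+1) = 4

4 divisors


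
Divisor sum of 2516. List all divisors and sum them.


Divisors of 2516: 1, 2, 4, 17, 34, 37, 68, 74, 148, 629, 1258, 2516
Sum = 1 + 2 + 4 + 17 + 34 + 37 + 68 + 74 + 148 + 629 + 1258 + 2516 = 4788

σ(2516) = 4788


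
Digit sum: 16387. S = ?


1 + 6 + 3 + 8 + 7 = 25


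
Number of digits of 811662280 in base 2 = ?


811662280 in base 2 = 110000011000001111101111001000
Number of digits = 30

30 digits (base 2)


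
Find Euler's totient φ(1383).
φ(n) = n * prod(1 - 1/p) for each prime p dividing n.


1383 = 3 × 461
Prime factors: 3, 461
φ(1383) = 1383 × (1-1/3) × (1-1/461)
= 1383 × 2/3 × 460/461 = 920

φ(1383) = 920


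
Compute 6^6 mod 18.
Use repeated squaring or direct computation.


6^1 mod 18 = 6
6^2 mod 18 = 0
6^3 mod 18 = 0
6^4 mod 18 = 0
6^5 mod 18 = 0
6^6 mod 18 = 0


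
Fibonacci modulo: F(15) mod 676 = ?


F(k) mod 676 for k=1..15:
1, 1, 2, 3, 5, 8, 13, 21, 34, 55, 89, 144, 233, 377, 610
F(15) mod 676 = 610


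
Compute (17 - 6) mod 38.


17 - 6 = 11
11 mod 38 = 11


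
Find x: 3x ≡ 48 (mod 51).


GCD(3, 51) = 3 divides 48
Divide: 1x ≡ 16 (mod 17)
x ≡ 16 (mod 17)


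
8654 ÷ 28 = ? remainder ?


8654 = 28 * 309 + 2
Check: 8652 + 2 = 8654

q = 309, r = 2


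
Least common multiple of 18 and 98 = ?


GCD(18, 98) = 2
LCM = 18*98/2 = 1764/2 = 882

LCM = 882


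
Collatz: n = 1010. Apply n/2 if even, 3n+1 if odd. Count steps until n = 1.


1010 → 505 → 1516 → 758 → 379 → 1138 → 569 → 1708 → 854 → 427 → 1282 → 641 → 1924 → 962 → 481 → 1444 → 722 → 361 → 1084 → 542 → 271 → 814 → 407 → 1222 → 611 → 1834 → 917 → 2752 → 1376 → 688 → 344 → 172 → 86 → 43 → 130 → 65 → 196 → 98 → 49 → 148 → 74 → 37 → 112 → 56 → 28 → 14 → 7 → 22 → 11 → 34 → 17 → 52 → 26 → 13 → 40 → 20 → 10 → 5 → 16 → 8 → 4 → 2 → 1
Total steps = 62

62 steps


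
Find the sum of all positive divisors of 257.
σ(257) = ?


Divisors of 257: 1, 257
Sum = 1 + 257 = 258

σ(257) = 258


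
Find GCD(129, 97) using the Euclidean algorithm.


129 = 1 * 97 + 32
97 = 3 * 32 + 1
32 = 32 * 1 + 0
GCD = 1


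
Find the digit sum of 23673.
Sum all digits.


2 + 3 + 6 + 7 + 3 = 21


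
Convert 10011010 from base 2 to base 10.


10011010 (base 2) = 154 (decimal)
154 (decimal) = 154 (base 10)


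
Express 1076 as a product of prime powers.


1076 / 2 = 538
538 / 2 = 269
269 / 269 = 1
1076 = 2^2 × 269


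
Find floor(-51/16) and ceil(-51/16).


-51/16 = -3.1875
floor = -4
ceil = -3

floor = -4, ceil = -3


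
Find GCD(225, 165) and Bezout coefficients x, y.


Tabular extended Euclidean (each row: r = 225*s + 165*t):
r=225, s=1, t=0
r=165, s=0, t=1
q=1: r=60, s=1, t=-1   [225*(1) + 165*(-1) = 60]
q=2: r=45, s=-2, t=3   [225*(-2) + 165*(3) = 45]
q=1: r=15, s=3, t=-4   [225*(3) + 165*(-4) = 15]
q=3: r=0, s=-11, t=15   [225*(-11) + 165*(15) = 0]
GCD = 15; from the row with r=15: x=3, y=-4
Check: 225*(3) + 165*(-4) = 675 - 660 = 15

GCD = 15, x = 3, y = -4


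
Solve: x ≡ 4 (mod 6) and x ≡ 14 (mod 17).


M = 6*17 = 102
M1 = M/6 = 17, M2 = M/17 = 6
M1^(-1) mod 6 = 5, M2^(-1) mod 17 = 3
x = 4*17*5 + 14*6*3 = 592
592 mod 102 = 82
Check: 82 mod 6 = 4 ✓, 82 mod 17 = 14 ✓

x ≡ 82 (mod 102)


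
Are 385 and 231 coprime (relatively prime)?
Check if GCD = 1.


Euclidean algorithm:
385 = 1 * 231 + 154
231 = 1 * 154 + 77
154 = 2 * 77 + 0
GCD(385, 231) = 77

No, not coprime (GCD = 77)


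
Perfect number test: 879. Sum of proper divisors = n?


Proper divisors of 879: 1, 3, 293
Sum = 1 + 3 + 293 = 297

No, 879 is not perfect (297 ≠ 879)


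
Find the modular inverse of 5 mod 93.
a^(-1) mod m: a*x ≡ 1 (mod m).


Use the extended Euclidean algorithm on (93, 5); each row r = 93*s + 5*t:
r=93, s=1, t=0
r=5, s=0, t=1
q=18: r=3, s=1, t=-18   [93*(1) + 5*(-18) = 3]
q=1: r=2, s=-1, t=19   [93*(-1) + 5*(19) = 2]
q=1: r=1, s=2, t=-37   [93*(2) + 5*(-37) = 1]
q=2: r=0, s=-5, t=93   [93*(-5) + 5*(93) = 0]
GCD = 1 with t = -37, so 5*(-37) ≡ 1 (mod 93)
Inverse = -37 mod 93 = 56
Check: 5 * 56 = 280 ≡ 1 (mod 93)

5^(-1) ≡ 56 (mod 93)
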